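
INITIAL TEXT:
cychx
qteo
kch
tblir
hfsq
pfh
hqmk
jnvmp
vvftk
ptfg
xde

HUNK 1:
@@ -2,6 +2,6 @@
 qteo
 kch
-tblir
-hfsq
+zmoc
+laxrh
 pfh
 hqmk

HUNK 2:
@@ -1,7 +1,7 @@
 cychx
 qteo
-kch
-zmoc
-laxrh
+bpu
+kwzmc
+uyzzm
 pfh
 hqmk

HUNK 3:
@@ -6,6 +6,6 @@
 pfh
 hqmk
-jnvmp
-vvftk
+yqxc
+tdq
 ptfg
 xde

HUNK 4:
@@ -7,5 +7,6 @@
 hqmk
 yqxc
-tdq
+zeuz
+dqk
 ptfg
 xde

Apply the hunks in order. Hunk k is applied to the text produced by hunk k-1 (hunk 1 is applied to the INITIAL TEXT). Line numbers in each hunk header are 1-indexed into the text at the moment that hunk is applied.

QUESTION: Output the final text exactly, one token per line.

Answer: cychx
qteo
bpu
kwzmc
uyzzm
pfh
hqmk
yqxc
zeuz
dqk
ptfg
xde

Derivation:
Hunk 1: at line 2 remove [tblir,hfsq] add [zmoc,laxrh] -> 11 lines: cychx qteo kch zmoc laxrh pfh hqmk jnvmp vvftk ptfg xde
Hunk 2: at line 1 remove [kch,zmoc,laxrh] add [bpu,kwzmc,uyzzm] -> 11 lines: cychx qteo bpu kwzmc uyzzm pfh hqmk jnvmp vvftk ptfg xde
Hunk 3: at line 6 remove [jnvmp,vvftk] add [yqxc,tdq] -> 11 lines: cychx qteo bpu kwzmc uyzzm pfh hqmk yqxc tdq ptfg xde
Hunk 4: at line 7 remove [tdq] add [zeuz,dqk] -> 12 lines: cychx qteo bpu kwzmc uyzzm pfh hqmk yqxc zeuz dqk ptfg xde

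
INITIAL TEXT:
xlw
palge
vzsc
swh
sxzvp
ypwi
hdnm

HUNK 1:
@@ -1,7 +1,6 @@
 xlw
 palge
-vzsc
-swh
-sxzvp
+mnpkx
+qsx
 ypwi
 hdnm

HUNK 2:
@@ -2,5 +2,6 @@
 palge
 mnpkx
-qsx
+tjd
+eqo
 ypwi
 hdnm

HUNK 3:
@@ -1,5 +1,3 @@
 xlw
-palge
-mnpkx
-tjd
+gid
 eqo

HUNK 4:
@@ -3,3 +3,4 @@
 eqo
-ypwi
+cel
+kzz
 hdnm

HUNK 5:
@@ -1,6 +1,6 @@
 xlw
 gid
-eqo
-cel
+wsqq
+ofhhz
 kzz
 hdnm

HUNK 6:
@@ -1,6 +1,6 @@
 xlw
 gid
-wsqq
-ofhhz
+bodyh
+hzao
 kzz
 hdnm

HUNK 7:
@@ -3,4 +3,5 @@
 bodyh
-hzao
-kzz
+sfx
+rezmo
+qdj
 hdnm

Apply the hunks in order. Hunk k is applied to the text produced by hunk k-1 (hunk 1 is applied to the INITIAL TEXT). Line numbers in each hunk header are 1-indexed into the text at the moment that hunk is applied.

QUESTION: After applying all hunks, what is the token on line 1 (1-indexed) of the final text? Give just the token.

Hunk 1: at line 1 remove [vzsc,swh,sxzvp] add [mnpkx,qsx] -> 6 lines: xlw palge mnpkx qsx ypwi hdnm
Hunk 2: at line 2 remove [qsx] add [tjd,eqo] -> 7 lines: xlw palge mnpkx tjd eqo ypwi hdnm
Hunk 3: at line 1 remove [palge,mnpkx,tjd] add [gid] -> 5 lines: xlw gid eqo ypwi hdnm
Hunk 4: at line 3 remove [ypwi] add [cel,kzz] -> 6 lines: xlw gid eqo cel kzz hdnm
Hunk 5: at line 1 remove [eqo,cel] add [wsqq,ofhhz] -> 6 lines: xlw gid wsqq ofhhz kzz hdnm
Hunk 6: at line 1 remove [wsqq,ofhhz] add [bodyh,hzao] -> 6 lines: xlw gid bodyh hzao kzz hdnm
Hunk 7: at line 3 remove [hzao,kzz] add [sfx,rezmo,qdj] -> 7 lines: xlw gid bodyh sfx rezmo qdj hdnm
Final line 1: xlw

Answer: xlw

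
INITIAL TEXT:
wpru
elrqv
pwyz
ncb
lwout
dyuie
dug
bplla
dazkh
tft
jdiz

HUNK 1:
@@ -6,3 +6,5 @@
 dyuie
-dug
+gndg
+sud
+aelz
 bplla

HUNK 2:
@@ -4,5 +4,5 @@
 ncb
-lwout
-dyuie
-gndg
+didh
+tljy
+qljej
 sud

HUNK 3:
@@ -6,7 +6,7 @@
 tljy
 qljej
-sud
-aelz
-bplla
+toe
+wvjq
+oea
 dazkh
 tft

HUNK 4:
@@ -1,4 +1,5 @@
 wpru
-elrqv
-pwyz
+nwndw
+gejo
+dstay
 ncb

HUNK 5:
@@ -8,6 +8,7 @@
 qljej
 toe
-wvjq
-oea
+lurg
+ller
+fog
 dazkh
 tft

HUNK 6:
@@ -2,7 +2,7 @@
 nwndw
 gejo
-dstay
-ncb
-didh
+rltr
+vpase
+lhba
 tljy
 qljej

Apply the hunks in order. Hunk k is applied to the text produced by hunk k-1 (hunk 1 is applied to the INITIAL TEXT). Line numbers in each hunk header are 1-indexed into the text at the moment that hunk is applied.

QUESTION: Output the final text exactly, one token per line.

Answer: wpru
nwndw
gejo
rltr
vpase
lhba
tljy
qljej
toe
lurg
ller
fog
dazkh
tft
jdiz

Derivation:
Hunk 1: at line 6 remove [dug] add [gndg,sud,aelz] -> 13 lines: wpru elrqv pwyz ncb lwout dyuie gndg sud aelz bplla dazkh tft jdiz
Hunk 2: at line 4 remove [lwout,dyuie,gndg] add [didh,tljy,qljej] -> 13 lines: wpru elrqv pwyz ncb didh tljy qljej sud aelz bplla dazkh tft jdiz
Hunk 3: at line 6 remove [sud,aelz,bplla] add [toe,wvjq,oea] -> 13 lines: wpru elrqv pwyz ncb didh tljy qljej toe wvjq oea dazkh tft jdiz
Hunk 4: at line 1 remove [elrqv,pwyz] add [nwndw,gejo,dstay] -> 14 lines: wpru nwndw gejo dstay ncb didh tljy qljej toe wvjq oea dazkh tft jdiz
Hunk 5: at line 8 remove [wvjq,oea] add [lurg,ller,fog] -> 15 lines: wpru nwndw gejo dstay ncb didh tljy qljej toe lurg ller fog dazkh tft jdiz
Hunk 6: at line 2 remove [dstay,ncb,didh] add [rltr,vpase,lhba] -> 15 lines: wpru nwndw gejo rltr vpase lhba tljy qljej toe lurg ller fog dazkh tft jdiz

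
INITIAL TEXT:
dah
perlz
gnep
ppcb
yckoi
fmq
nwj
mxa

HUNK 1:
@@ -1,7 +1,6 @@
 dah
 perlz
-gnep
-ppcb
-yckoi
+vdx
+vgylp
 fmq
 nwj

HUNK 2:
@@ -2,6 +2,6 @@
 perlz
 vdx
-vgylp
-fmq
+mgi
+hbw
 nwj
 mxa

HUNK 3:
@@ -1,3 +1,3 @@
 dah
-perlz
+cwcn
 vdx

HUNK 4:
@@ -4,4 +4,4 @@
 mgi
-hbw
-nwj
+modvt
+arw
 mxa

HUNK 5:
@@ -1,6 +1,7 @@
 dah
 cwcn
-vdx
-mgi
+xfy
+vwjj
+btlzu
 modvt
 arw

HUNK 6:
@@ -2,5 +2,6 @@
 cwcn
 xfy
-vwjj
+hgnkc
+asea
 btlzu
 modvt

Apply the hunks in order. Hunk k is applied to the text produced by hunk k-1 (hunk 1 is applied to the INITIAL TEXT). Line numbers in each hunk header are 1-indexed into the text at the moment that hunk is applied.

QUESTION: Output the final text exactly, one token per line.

Hunk 1: at line 1 remove [gnep,ppcb,yckoi] add [vdx,vgylp] -> 7 lines: dah perlz vdx vgylp fmq nwj mxa
Hunk 2: at line 2 remove [vgylp,fmq] add [mgi,hbw] -> 7 lines: dah perlz vdx mgi hbw nwj mxa
Hunk 3: at line 1 remove [perlz] add [cwcn] -> 7 lines: dah cwcn vdx mgi hbw nwj mxa
Hunk 4: at line 4 remove [hbw,nwj] add [modvt,arw] -> 7 lines: dah cwcn vdx mgi modvt arw mxa
Hunk 5: at line 1 remove [vdx,mgi] add [xfy,vwjj,btlzu] -> 8 lines: dah cwcn xfy vwjj btlzu modvt arw mxa
Hunk 6: at line 2 remove [vwjj] add [hgnkc,asea] -> 9 lines: dah cwcn xfy hgnkc asea btlzu modvt arw mxa

Answer: dah
cwcn
xfy
hgnkc
asea
btlzu
modvt
arw
mxa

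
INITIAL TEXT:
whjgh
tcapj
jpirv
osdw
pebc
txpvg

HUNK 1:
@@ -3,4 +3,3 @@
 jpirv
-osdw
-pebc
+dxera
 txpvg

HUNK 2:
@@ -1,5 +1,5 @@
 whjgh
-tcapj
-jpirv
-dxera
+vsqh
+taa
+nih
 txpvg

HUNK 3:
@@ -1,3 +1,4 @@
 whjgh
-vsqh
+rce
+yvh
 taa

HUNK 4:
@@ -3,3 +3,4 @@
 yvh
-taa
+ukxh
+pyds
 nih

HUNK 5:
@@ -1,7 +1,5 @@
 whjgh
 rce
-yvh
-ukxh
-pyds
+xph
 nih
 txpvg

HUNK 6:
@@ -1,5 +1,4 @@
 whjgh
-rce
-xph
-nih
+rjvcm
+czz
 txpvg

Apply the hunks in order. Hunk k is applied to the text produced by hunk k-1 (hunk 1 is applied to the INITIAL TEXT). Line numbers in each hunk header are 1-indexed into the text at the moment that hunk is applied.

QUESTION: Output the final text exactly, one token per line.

Answer: whjgh
rjvcm
czz
txpvg

Derivation:
Hunk 1: at line 3 remove [osdw,pebc] add [dxera] -> 5 lines: whjgh tcapj jpirv dxera txpvg
Hunk 2: at line 1 remove [tcapj,jpirv,dxera] add [vsqh,taa,nih] -> 5 lines: whjgh vsqh taa nih txpvg
Hunk 3: at line 1 remove [vsqh] add [rce,yvh] -> 6 lines: whjgh rce yvh taa nih txpvg
Hunk 4: at line 3 remove [taa] add [ukxh,pyds] -> 7 lines: whjgh rce yvh ukxh pyds nih txpvg
Hunk 5: at line 1 remove [yvh,ukxh,pyds] add [xph] -> 5 lines: whjgh rce xph nih txpvg
Hunk 6: at line 1 remove [rce,xph,nih] add [rjvcm,czz] -> 4 lines: whjgh rjvcm czz txpvg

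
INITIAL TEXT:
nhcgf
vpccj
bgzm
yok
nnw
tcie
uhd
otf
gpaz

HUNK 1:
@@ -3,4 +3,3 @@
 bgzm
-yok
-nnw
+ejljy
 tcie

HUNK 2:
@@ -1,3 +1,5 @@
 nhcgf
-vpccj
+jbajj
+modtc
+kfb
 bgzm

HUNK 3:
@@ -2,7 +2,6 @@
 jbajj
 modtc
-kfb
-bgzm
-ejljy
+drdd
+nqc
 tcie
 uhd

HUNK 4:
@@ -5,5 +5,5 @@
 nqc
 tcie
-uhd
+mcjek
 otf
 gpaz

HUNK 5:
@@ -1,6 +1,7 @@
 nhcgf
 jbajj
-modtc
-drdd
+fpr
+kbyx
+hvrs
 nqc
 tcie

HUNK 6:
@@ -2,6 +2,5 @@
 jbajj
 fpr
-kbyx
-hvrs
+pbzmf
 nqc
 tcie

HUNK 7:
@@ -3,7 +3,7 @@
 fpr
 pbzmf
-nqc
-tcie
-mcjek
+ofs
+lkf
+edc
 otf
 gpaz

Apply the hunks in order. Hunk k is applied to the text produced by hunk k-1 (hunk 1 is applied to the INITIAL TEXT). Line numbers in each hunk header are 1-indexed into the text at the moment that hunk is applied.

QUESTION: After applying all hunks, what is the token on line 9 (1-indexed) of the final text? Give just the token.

Hunk 1: at line 3 remove [yok,nnw] add [ejljy] -> 8 lines: nhcgf vpccj bgzm ejljy tcie uhd otf gpaz
Hunk 2: at line 1 remove [vpccj] add [jbajj,modtc,kfb] -> 10 lines: nhcgf jbajj modtc kfb bgzm ejljy tcie uhd otf gpaz
Hunk 3: at line 2 remove [kfb,bgzm,ejljy] add [drdd,nqc] -> 9 lines: nhcgf jbajj modtc drdd nqc tcie uhd otf gpaz
Hunk 4: at line 5 remove [uhd] add [mcjek] -> 9 lines: nhcgf jbajj modtc drdd nqc tcie mcjek otf gpaz
Hunk 5: at line 1 remove [modtc,drdd] add [fpr,kbyx,hvrs] -> 10 lines: nhcgf jbajj fpr kbyx hvrs nqc tcie mcjek otf gpaz
Hunk 6: at line 2 remove [kbyx,hvrs] add [pbzmf] -> 9 lines: nhcgf jbajj fpr pbzmf nqc tcie mcjek otf gpaz
Hunk 7: at line 3 remove [nqc,tcie,mcjek] add [ofs,lkf,edc] -> 9 lines: nhcgf jbajj fpr pbzmf ofs lkf edc otf gpaz
Final line 9: gpaz

Answer: gpaz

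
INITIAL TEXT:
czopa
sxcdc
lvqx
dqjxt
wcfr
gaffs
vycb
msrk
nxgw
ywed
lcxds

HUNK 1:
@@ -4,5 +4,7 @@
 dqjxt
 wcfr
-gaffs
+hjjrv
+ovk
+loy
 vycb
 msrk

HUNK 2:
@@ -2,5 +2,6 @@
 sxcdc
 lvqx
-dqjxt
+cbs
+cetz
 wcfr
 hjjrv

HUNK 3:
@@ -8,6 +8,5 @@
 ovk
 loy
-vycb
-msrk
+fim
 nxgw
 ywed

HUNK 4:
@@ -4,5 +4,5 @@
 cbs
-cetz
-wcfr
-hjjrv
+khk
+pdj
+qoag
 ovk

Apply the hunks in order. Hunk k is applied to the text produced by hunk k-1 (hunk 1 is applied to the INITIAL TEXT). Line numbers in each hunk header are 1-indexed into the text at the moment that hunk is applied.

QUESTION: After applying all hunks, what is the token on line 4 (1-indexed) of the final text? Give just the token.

Hunk 1: at line 4 remove [gaffs] add [hjjrv,ovk,loy] -> 13 lines: czopa sxcdc lvqx dqjxt wcfr hjjrv ovk loy vycb msrk nxgw ywed lcxds
Hunk 2: at line 2 remove [dqjxt] add [cbs,cetz] -> 14 lines: czopa sxcdc lvqx cbs cetz wcfr hjjrv ovk loy vycb msrk nxgw ywed lcxds
Hunk 3: at line 8 remove [vycb,msrk] add [fim] -> 13 lines: czopa sxcdc lvqx cbs cetz wcfr hjjrv ovk loy fim nxgw ywed lcxds
Hunk 4: at line 4 remove [cetz,wcfr,hjjrv] add [khk,pdj,qoag] -> 13 lines: czopa sxcdc lvqx cbs khk pdj qoag ovk loy fim nxgw ywed lcxds
Final line 4: cbs

Answer: cbs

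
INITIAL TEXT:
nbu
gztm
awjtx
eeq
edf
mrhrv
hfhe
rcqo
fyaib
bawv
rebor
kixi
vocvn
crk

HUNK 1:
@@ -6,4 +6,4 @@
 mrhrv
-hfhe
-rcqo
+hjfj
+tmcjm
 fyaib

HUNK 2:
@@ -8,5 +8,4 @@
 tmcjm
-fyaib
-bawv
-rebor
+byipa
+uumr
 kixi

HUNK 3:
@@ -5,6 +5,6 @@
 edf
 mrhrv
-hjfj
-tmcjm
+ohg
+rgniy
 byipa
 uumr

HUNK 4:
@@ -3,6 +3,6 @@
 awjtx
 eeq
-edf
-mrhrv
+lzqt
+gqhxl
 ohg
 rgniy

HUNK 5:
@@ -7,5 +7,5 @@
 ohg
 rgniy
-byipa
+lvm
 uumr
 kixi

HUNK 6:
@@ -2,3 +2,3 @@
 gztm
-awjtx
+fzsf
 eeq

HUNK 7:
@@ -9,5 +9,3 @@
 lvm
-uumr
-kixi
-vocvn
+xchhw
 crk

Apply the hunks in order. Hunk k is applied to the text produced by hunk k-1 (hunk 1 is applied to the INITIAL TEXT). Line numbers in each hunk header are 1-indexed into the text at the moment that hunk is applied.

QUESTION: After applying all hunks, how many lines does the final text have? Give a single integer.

Answer: 11

Derivation:
Hunk 1: at line 6 remove [hfhe,rcqo] add [hjfj,tmcjm] -> 14 lines: nbu gztm awjtx eeq edf mrhrv hjfj tmcjm fyaib bawv rebor kixi vocvn crk
Hunk 2: at line 8 remove [fyaib,bawv,rebor] add [byipa,uumr] -> 13 lines: nbu gztm awjtx eeq edf mrhrv hjfj tmcjm byipa uumr kixi vocvn crk
Hunk 3: at line 5 remove [hjfj,tmcjm] add [ohg,rgniy] -> 13 lines: nbu gztm awjtx eeq edf mrhrv ohg rgniy byipa uumr kixi vocvn crk
Hunk 4: at line 3 remove [edf,mrhrv] add [lzqt,gqhxl] -> 13 lines: nbu gztm awjtx eeq lzqt gqhxl ohg rgniy byipa uumr kixi vocvn crk
Hunk 5: at line 7 remove [byipa] add [lvm] -> 13 lines: nbu gztm awjtx eeq lzqt gqhxl ohg rgniy lvm uumr kixi vocvn crk
Hunk 6: at line 2 remove [awjtx] add [fzsf] -> 13 lines: nbu gztm fzsf eeq lzqt gqhxl ohg rgniy lvm uumr kixi vocvn crk
Hunk 7: at line 9 remove [uumr,kixi,vocvn] add [xchhw] -> 11 lines: nbu gztm fzsf eeq lzqt gqhxl ohg rgniy lvm xchhw crk
Final line count: 11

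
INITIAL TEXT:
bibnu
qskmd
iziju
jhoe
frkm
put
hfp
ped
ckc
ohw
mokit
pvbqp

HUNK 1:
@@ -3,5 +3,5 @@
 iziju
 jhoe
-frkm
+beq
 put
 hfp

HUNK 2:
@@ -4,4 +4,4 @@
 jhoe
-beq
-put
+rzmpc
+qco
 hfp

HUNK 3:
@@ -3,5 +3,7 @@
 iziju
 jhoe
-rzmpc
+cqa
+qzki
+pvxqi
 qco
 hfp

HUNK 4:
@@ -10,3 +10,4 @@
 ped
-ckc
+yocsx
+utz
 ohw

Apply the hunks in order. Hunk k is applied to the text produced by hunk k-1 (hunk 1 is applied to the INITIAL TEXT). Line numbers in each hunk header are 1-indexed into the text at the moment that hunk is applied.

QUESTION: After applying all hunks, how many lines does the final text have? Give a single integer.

Answer: 15

Derivation:
Hunk 1: at line 3 remove [frkm] add [beq] -> 12 lines: bibnu qskmd iziju jhoe beq put hfp ped ckc ohw mokit pvbqp
Hunk 2: at line 4 remove [beq,put] add [rzmpc,qco] -> 12 lines: bibnu qskmd iziju jhoe rzmpc qco hfp ped ckc ohw mokit pvbqp
Hunk 3: at line 3 remove [rzmpc] add [cqa,qzki,pvxqi] -> 14 lines: bibnu qskmd iziju jhoe cqa qzki pvxqi qco hfp ped ckc ohw mokit pvbqp
Hunk 4: at line 10 remove [ckc] add [yocsx,utz] -> 15 lines: bibnu qskmd iziju jhoe cqa qzki pvxqi qco hfp ped yocsx utz ohw mokit pvbqp
Final line count: 15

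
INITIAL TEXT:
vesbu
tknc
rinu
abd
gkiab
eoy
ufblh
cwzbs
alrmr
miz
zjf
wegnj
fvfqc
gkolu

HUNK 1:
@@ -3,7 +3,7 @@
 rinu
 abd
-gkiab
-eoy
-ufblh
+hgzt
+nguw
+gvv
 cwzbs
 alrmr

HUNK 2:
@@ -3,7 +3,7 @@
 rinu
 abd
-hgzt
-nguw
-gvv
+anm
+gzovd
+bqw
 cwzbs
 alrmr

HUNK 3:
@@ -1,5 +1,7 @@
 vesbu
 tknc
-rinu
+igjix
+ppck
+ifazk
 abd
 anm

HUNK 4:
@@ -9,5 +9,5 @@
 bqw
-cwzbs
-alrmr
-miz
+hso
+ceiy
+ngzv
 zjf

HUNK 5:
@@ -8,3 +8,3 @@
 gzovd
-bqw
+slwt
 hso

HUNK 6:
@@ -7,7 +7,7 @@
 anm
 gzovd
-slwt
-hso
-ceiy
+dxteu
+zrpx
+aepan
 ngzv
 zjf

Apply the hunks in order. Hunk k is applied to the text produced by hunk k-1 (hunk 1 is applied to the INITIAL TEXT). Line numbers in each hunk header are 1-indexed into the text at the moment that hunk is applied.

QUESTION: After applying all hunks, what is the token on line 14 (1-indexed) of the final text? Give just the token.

Answer: wegnj

Derivation:
Hunk 1: at line 3 remove [gkiab,eoy,ufblh] add [hgzt,nguw,gvv] -> 14 lines: vesbu tknc rinu abd hgzt nguw gvv cwzbs alrmr miz zjf wegnj fvfqc gkolu
Hunk 2: at line 3 remove [hgzt,nguw,gvv] add [anm,gzovd,bqw] -> 14 lines: vesbu tknc rinu abd anm gzovd bqw cwzbs alrmr miz zjf wegnj fvfqc gkolu
Hunk 3: at line 1 remove [rinu] add [igjix,ppck,ifazk] -> 16 lines: vesbu tknc igjix ppck ifazk abd anm gzovd bqw cwzbs alrmr miz zjf wegnj fvfqc gkolu
Hunk 4: at line 9 remove [cwzbs,alrmr,miz] add [hso,ceiy,ngzv] -> 16 lines: vesbu tknc igjix ppck ifazk abd anm gzovd bqw hso ceiy ngzv zjf wegnj fvfqc gkolu
Hunk 5: at line 8 remove [bqw] add [slwt] -> 16 lines: vesbu tknc igjix ppck ifazk abd anm gzovd slwt hso ceiy ngzv zjf wegnj fvfqc gkolu
Hunk 6: at line 7 remove [slwt,hso,ceiy] add [dxteu,zrpx,aepan] -> 16 lines: vesbu tknc igjix ppck ifazk abd anm gzovd dxteu zrpx aepan ngzv zjf wegnj fvfqc gkolu
Final line 14: wegnj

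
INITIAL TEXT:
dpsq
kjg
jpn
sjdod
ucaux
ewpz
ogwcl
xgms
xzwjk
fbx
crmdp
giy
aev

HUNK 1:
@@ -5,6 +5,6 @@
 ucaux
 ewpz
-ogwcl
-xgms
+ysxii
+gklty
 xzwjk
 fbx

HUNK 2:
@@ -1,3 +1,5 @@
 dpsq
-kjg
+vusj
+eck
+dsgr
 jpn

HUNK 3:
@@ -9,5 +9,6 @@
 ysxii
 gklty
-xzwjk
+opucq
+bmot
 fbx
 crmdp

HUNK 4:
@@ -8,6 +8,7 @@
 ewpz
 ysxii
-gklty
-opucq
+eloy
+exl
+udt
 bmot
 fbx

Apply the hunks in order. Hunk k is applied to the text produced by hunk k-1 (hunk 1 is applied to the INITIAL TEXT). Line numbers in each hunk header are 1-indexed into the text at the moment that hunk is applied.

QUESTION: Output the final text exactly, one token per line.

Answer: dpsq
vusj
eck
dsgr
jpn
sjdod
ucaux
ewpz
ysxii
eloy
exl
udt
bmot
fbx
crmdp
giy
aev

Derivation:
Hunk 1: at line 5 remove [ogwcl,xgms] add [ysxii,gklty] -> 13 lines: dpsq kjg jpn sjdod ucaux ewpz ysxii gklty xzwjk fbx crmdp giy aev
Hunk 2: at line 1 remove [kjg] add [vusj,eck,dsgr] -> 15 lines: dpsq vusj eck dsgr jpn sjdod ucaux ewpz ysxii gklty xzwjk fbx crmdp giy aev
Hunk 3: at line 9 remove [xzwjk] add [opucq,bmot] -> 16 lines: dpsq vusj eck dsgr jpn sjdod ucaux ewpz ysxii gklty opucq bmot fbx crmdp giy aev
Hunk 4: at line 8 remove [gklty,opucq] add [eloy,exl,udt] -> 17 lines: dpsq vusj eck dsgr jpn sjdod ucaux ewpz ysxii eloy exl udt bmot fbx crmdp giy aev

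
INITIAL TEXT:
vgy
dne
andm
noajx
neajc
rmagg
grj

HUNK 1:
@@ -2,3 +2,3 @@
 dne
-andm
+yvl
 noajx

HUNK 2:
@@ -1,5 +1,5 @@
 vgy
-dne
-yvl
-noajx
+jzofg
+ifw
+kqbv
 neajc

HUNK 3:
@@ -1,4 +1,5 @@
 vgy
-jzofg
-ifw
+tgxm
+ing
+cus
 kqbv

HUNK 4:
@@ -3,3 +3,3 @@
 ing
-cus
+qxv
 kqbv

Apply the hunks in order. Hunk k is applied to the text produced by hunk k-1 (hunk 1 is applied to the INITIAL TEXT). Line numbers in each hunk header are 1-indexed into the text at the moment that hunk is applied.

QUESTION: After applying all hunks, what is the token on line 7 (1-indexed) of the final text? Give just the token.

Answer: rmagg

Derivation:
Hunk 1: at line 2 remove [andm] add [yvl] -> 7 lines: vgy dne yvl noajx neajc rmagg grj
Hunk 2: at line 1 remove [dne,yvl,noajx] add [jzofg,ifw,kqbv] -> 7 lines: vgy jzofg ifw kqbv neajc rmagg grj
Hunk 3: at line 1 remove [jzofg,ifw] add [tgxm,ing,cus] -> 8 lines: vgy tgxm ing cus kqbv neajc rmagg grj
Hunk 4: at line 3 remove [cus] add [qxv] -> 8 lines: vgy tgxm ing qxv kqbv neajc rmagg grj
Final line 7: rmagg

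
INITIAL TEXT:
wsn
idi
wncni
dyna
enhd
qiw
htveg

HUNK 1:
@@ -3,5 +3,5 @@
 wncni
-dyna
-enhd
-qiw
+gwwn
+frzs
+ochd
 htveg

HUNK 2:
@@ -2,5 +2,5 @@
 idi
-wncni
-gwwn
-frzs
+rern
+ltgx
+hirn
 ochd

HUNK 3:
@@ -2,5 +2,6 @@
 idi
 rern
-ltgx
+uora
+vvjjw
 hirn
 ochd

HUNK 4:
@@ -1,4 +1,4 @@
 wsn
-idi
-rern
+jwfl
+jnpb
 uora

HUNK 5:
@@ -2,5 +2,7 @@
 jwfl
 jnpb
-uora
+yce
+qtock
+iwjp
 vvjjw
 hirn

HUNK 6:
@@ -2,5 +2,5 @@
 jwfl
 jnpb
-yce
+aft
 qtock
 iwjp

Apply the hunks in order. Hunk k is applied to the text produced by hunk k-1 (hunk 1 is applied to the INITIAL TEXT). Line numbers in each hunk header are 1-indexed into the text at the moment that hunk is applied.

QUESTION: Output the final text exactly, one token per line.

Hunk 1: at line 3 remove [dyna,enhd,qiw] add [gwwn,frzs,ochd] -> 7 lines: wsn idi wncni gwwn frzs ochd htveg
Hunk 2: at line 2 remove [wncni,gwwn,frzs] add [rern,ltgx,hirn] -> 7 lines: wsn idi rern ltgx hirn ochd htveg
Hunk 3: at line 2 remove [ltgx] add [uora,vvjjw] -> 8 lines: wsn idi rern uora vvjjw hirn ochd htveg
Hunk 4: at line 1 remove [idi,rern] add [jwfl,jnpb] -> 8 lines: wsn jwfl jnpb uora vvjjw hirn ochd htveg
Hunk 5: at line 2 remove [uora] add [yce,qtock,iwjp] -> 10 lines: wsn jwfl jnpb yce qtock iwjp vvjjw hirn ochd htveg
Hunk 6: at line 2 remove [yce] add [aft] -> 10 lines: wsn jwfl jnpb aft qtock iwjp vvjjw hirn ochd htveg

Answer: wsn
jwfl
jnpb
aft
qtock
iwjp
vvjjw
hirn
ochd
htveg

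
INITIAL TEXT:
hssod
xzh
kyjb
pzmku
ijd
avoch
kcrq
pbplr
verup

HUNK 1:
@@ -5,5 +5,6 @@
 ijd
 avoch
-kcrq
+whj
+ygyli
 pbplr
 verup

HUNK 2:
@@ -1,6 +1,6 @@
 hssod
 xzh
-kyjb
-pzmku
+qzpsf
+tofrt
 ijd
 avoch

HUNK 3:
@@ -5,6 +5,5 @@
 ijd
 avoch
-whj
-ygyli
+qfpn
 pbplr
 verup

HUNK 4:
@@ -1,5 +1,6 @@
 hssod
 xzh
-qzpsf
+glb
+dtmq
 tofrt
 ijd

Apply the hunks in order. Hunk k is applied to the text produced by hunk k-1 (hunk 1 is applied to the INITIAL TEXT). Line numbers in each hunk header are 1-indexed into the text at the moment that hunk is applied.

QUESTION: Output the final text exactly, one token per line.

Hunk 1: at line 5 remove [kcrq] add [whj,ygyli] -> 10 lines: hssod xzh kyjb pzmku ijd avoch whj ygyli pbplr verup
Hunk 2: at line 1 remove [kyjb,pzmku] add [qzpsf,tofrt] -> 10 lines: hssod xzh qzpsf tofrt ijd avoch whj ygyli pbplr verup
Hunk 3: at line 5 remove [whj,ygyli] add [qfpn] -> 9 lines: hssod xzh qzpsf tofrt ijd avoch qfpn pbplr verup
Hunk 4: at line 1 remove [qzpsf] add [glb,dtmq] -> 10 lines: hssod xzh glb dtmq tofrt ijd avoch qfpn pbplr verup

Answer: hssod
xzh
glb
dtmq
tofrt
ijd
avoch
qfpn
pbplr
verup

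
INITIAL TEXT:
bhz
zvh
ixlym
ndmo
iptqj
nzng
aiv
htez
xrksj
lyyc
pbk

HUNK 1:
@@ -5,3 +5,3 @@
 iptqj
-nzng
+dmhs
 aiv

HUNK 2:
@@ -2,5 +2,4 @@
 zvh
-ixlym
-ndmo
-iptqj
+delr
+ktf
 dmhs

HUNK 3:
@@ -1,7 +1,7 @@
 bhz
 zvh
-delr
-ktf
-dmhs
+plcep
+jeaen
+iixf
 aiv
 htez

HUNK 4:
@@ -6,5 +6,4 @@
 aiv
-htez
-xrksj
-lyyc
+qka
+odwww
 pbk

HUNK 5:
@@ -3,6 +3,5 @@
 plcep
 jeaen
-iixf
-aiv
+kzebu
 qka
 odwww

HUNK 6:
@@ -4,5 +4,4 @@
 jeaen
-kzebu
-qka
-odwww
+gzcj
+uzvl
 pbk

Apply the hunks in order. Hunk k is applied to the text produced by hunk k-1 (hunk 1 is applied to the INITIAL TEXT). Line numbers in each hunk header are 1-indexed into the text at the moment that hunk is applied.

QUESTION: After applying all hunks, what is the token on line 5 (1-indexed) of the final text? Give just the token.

Hunk 1: at line 5 remove [nzng] add [dmhs] -> 11 lines: bhz zvh ixlym ndmo iptqj dmhs aiv htez xrksj lyyc pbk
Hunk 2: at line 2 remove [ixlym,ndmo,iptqj] add [delr,ktf] -> 10 lines: bhz zvh delr ktf dmhs aiv htez xrksj lyyc pbk
Hunk 3: at line 1 remove [delr,ktf,dmhs] add [plcep,jeaen,iixf] -> 10 lines: bhz zvh plcep jeaen iixf aiv htez xrksj lyyc pbk
Hunk 4: at line 6 remove [htez,xrksj,lyyc] add [qka,odwww] -> 9 lines: bhz zvh plcep jeaen iixf aiv qka odwww pbk
Hunk 5: at line 3 remove [iixf,aiv] add [kzebu] -> 8 lines: bhz zvh plcep jeaen kzebu qka odwww pbk
Hunk 6: at line 4 remove [kzebu,qka,odwww] add [gzcj,uzvl] -> 7 lines: bhz zvh plcep jeaen gzcj uzvl pbk
Final line 5: gzcj

Answer: gzcj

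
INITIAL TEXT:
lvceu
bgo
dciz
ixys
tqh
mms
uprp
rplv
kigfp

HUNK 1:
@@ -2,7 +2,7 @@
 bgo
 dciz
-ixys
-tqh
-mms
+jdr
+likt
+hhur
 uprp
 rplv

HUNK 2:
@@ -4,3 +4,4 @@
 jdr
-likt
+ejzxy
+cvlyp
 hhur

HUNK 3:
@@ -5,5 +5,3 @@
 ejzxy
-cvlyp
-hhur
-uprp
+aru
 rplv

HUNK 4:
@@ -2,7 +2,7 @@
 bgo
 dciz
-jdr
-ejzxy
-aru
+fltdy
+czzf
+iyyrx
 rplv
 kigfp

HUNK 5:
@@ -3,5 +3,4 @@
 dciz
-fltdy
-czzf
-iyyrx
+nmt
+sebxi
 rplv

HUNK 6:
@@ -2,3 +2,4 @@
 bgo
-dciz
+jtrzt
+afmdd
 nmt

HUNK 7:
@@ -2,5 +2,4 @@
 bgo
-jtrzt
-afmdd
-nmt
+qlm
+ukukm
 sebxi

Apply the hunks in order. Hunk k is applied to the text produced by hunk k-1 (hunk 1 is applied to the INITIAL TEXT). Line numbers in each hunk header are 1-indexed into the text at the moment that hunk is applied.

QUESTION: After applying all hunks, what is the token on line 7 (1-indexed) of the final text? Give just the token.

Hunk 1: at line 2 remove [ixys,tqh,mms] add [jdr,likt,hhur] -> 9 lines: lvceu bgo dciz jdr likt hhur uprp rplv kigfp
Hunk 2: at line 4 remove [likt] add [ejzxy,cvlyp] -> 10 lines: lvceu bgo dciz jdr ejzxy cvlyp hhur uprp rplv kigfp
Hunk 3: at line 5 remove [cvlyp,hhur,uprp] add [aru] -> 8 lines: lvceu bgo dciz jdr ejzxy aru rplv kigfp
Hunk 4: at line 2 remove [jdr,ejzxy,aru] add [fltdy,czzf,iyyrx] -> 8 lines: lvceu bgo dciz fltdy czzf iyyrx rplv kigfp
Hunk 5: at line 3 remove [fltdy,czzf,iyyrx] add [nmt,sebxi] -> 7 lines: lvceu bgo dciz nmt sebxi rplv kigfp
Hunk 6: at line 2 remove [dciz] add [jtrzt,afmdd] -> 8 lines: lvceu bgo jtrzt afmdd nmt sebxi rplv kigfp
Hunk 7: at line 2 remove [jtrzt,afmdd,nmt] add [qlm,ukukm] -> 7 lines: lvceu bgo qlm ukukm sebxi rplv kigfp
Final line 7: kigfp

Answer: kigfp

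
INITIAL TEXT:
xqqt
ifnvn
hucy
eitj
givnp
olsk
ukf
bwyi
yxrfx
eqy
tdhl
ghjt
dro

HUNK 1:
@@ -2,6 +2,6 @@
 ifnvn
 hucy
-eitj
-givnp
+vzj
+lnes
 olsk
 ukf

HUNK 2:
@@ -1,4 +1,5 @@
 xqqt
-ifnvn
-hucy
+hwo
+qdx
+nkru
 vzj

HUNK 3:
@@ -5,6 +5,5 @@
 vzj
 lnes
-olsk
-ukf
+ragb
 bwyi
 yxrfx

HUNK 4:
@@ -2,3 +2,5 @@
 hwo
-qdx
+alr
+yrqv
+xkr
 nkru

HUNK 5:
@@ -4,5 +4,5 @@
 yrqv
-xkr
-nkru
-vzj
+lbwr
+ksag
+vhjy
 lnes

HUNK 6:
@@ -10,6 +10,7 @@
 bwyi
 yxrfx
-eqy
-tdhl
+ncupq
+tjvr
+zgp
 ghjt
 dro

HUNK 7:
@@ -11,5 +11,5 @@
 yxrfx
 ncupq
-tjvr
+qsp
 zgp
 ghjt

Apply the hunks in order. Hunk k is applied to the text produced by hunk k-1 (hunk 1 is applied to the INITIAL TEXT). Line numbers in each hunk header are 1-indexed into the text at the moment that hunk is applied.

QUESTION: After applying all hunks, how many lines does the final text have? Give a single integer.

Answer: 16

Derivation:
Hunk 1: at line 2 remove [eitj,givnp] add [vzj,lnes] -> 13 lines: xqqt ifnvn hucy vzj lnes olsk ukf bwyi yxrfx eqy tdhl ghjt dro
Hunk 2: at line 1 remove [ifnvn,hucy] add [hwo,qdx,nkru] -> 14 lines: xqqt hwo qdx nkru vzj lnes olsk ukf bwyi yxrfx eqy tdhl ghjt dro
Hunk 3: at line 5 remove [olsk,ukf] add [ragb] -> 13 lines: xqqt hwo qdx nkru vzj lnes ragb bwyi yxrfx eqy tdhl ghjt dro
Hunk 4: at line 2 remove [qdx] add [alr,yrqv,xkr] -> 15 lines: xqqt hwo alr yrqv xkr nkru vzj lnes ragb bwyi yxrfx eqy tdhl ghjt dro
Hunk 5: at line 4 remove [xkr,nkru,vzj] add [lbwr,ksag,vhjy] -> 15 lines: xqqt hwo alr yrqv lbwr ksag vhjy lnes ragb bwyi yxrfx eqy tdhl ghjt dro
Hunk 6: at line 10 remove [eqy,tdhl] add [ncupq,tjvr,zgp] -> 16 lines: xqqt hwo alr yrqv lbwr ksag vhjy lnes ragb bwyi yxrfx ncupq tjvr zgp ghjt dro
Hunk 7: at line 11 remove [tjvr] add [qsp] -> 16 lines: xqqt hwo alr yrqv lbwr ksag vhjy lnes ragb bwyi yxrfx ncupq qsp zgp ghjt dro
Final line count: 16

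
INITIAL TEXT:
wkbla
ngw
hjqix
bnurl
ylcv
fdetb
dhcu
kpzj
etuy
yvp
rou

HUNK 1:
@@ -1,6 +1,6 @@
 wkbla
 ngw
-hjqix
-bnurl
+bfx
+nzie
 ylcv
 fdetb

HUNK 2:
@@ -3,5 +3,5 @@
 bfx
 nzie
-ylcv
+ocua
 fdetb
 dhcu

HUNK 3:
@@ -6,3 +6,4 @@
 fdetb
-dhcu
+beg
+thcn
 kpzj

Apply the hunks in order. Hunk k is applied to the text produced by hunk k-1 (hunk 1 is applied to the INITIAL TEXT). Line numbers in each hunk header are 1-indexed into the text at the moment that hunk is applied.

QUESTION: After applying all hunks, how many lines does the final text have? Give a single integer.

Answer: 12

Derivation:
Hunk 1: at line 1 remove [hjqix,bnurl] add [bfx,nzie] -> 11 lines: wkbla ngw bfx nzie ylcv fdetb dhcu kpzj etuy yvp rou
Hunk 2: at line 3 remove [ylcv] add [ocua] -> 11 lines: wkbla ngw bfx nzie ocua fdetb dhcu kpzj etuy yvp rou
Hunk 3: at line 6 remove [dhcu] add [beg,thcn] -> 12 lines: wkbla ngw bfx nzie ocua fdetb beg thcn kpzj etuy yvp rou
Final line count: 12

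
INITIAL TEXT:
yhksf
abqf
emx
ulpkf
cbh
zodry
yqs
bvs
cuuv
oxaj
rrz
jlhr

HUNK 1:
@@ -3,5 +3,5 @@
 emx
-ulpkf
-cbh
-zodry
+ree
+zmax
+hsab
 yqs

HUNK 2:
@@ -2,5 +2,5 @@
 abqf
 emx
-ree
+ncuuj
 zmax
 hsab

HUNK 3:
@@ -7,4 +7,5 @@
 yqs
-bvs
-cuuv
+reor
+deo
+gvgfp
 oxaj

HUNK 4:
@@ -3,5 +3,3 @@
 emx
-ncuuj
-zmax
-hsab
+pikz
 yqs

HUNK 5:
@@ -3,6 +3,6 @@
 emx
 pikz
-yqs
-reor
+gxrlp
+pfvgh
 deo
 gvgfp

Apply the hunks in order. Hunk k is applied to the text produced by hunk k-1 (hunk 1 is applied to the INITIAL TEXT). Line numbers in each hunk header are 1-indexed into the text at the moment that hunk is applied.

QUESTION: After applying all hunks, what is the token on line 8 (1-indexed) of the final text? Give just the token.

Hunk 1: at line 3 remove [ulpkf,cbh,zodry] add [ree,zmax,hsab] -> 12 lines: yhksf abqf emx ree zmax hsab yqs bvs cuuv oxaj rrz jlhr
Hunk 2: at line 2 remove [ree] add [ncuuj] -> 12 lines: yhksf abqf emx ncuuj zmax hsab yqs bvs cuuv oxaj rrz jlhr
Hunk 3: at line 7 remove [bvs,cuuv] add [reor,deo,gvgfp] -> 13 lines: yhksf abqf emx ncuuj zmax hsab yqs reor deo gvgfp oxaj rrz jlhr
Hunk 4: at line 3 remove [ncuuj,zmax,hsab] add [pikz] -> 11 lines: yhksf abqf emx pikz yqs reor deo gvgfp oxaj rrz jlhr
Hunk 5: at line 3 remove [yqs,reor] add [gxrlp,pfvgh] -> 11 lines: yhksf abqf emx pikz gxrlp pfvgh deo gvgfp oxaj rrz jlhr
Final line 8: gvgfp

Answer: gvgfp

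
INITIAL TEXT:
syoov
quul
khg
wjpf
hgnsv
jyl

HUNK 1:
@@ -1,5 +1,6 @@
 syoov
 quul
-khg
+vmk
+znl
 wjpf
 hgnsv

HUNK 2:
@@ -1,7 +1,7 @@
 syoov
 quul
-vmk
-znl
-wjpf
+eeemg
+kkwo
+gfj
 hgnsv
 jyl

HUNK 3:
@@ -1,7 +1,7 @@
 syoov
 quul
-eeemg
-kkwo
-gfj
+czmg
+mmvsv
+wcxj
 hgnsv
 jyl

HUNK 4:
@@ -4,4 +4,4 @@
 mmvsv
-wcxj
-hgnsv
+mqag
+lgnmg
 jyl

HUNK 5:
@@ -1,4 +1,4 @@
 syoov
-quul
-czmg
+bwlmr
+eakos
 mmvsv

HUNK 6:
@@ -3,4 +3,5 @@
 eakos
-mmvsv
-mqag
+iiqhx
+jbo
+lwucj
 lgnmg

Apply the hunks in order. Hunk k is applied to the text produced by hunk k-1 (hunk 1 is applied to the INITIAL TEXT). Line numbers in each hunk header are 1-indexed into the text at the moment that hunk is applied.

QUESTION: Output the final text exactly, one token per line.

Answer: syoov
bwlmr
eakos
iiqhx
jbo
lwucj
lgnmg
jyl

Derivation:
Hunk 1: at line 1 remove [khg] add [vmk,znl] -> 7 lines: syoov quul vmk znl wjpf hgnsv jyl
Hunk 2: at line 1 remove [vmk,znl,wjpf] add [eeemg,kkwo,gfj] -> 7 lines: syoov quul eeemg kkwo gfj hgnsv jyl
Hunk 3: at line 1 remove [eeemg,kkwo,gfj] add [czmg,mmvsv,wcxj] -> 7 lines: syoov quul czmg mmvsv wcxj hgnsv jyl
Hunk 4: at line 4 remove [wcxj,hgnsv] add [mqag,lgnmg] -> 7 lines: syoov quul czmg mmvsv mqag lgnmg jyl
Hunk 5: at line 1 remove [quul,czmg] add [bwlmr,eakos] -> 7 lines: syoov bwlmr eakos mmvsv mqag lgnmg jyl
Hunk 6: at line 3 remove [mmvsv,mqag] add [iiqhx,jbo,lwucj] -> 8 lines: syoov bwlmr eakos iiqhx jbo lwucj lgnmg jyl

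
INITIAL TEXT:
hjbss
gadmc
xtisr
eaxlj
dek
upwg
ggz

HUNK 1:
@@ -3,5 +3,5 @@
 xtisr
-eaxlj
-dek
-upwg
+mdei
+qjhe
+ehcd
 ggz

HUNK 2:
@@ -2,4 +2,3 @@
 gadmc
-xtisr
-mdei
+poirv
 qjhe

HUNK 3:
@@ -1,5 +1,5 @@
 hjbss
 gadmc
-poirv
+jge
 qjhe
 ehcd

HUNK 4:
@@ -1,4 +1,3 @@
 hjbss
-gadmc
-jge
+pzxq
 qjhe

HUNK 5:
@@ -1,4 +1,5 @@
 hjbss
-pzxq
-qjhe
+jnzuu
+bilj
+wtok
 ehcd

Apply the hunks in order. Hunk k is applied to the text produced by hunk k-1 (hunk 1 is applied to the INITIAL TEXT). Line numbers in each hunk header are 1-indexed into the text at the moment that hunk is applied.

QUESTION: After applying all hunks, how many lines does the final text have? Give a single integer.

Hunk 1: at line 3 remove [eaxlj,dek,upwg] add [mdei,qjhe,ehcd] -> 7 lines: hjbss gadmc xtisr mdei qjhe ehcd ggz
Hunk 2: at line 2 remove [xtisr,mdei] add [poirv] -> 6 lines: hjbss gadmc poirv qjhe ehcd ggz
Hunk 3: at line 1 remove [poirv] add [jge] -> 6 lines: hjbss gadmc jge qjhe ehcd ggz
Hunk 4: at line 1 remove [gadmc,jge] add [pzxq] -> 5 lines: hjbss pzxq qjhe ehcd ggz
Hunk 5: at line 1 remove [pzxq,qjhe] add [jnzuu,bilj,wtok] -> 6 lines: hjbss jnzuu bilj wtok ehcd ggz
Final line count: 6

Answer: 6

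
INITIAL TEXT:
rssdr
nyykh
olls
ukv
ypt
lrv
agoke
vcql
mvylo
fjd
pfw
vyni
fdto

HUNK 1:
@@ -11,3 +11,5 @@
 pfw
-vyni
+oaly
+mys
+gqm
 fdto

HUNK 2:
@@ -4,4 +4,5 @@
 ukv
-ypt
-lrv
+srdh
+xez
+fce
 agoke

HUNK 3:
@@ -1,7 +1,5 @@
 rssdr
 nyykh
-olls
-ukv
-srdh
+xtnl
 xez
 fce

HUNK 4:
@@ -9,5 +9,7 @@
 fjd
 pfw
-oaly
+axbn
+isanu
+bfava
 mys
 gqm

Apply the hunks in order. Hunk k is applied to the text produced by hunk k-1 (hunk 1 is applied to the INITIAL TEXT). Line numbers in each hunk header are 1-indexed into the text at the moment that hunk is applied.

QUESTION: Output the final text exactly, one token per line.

Answer: rssdr
nyykh
xtnl
xez
fce
agoke
vcql
mvylo
fjd
pfw
axbn
isanu
bfava
mys
gqm
fdto

Derivation:
Hunk 1: at line 11 remove [vyni] add [oaly,mys,gqm] -> 15 lines: rssdr nyykh olls ukv ypt lrv agoke vcql mvylo fjd pfw oaly mys gqm fdto
Hunk 2: at line 4 remove [ypt,lrv] add [srdh,xez,fce] -> 16 lines: rssdr nyykh olls ukv srdh xez fce agoke vcql mvylo fjd pfw oaly mys gqm fdto
Hunk 3: at line 1 remove [olls,ukv,srdh] add [xtnl] -> 14 lines: rssdr nyykh xtnl xez fce agoke vcql mvylo fjd pfw oaly mys gqm fdto
Hunk 4: at line 9 remove [oaly] add [axbn,isanu,bfava] -> 16 lines: rssdr nyykh xtnl xez fce agoke vcql mvylo fjd pfw axbn isanu bfava mys gqm fdto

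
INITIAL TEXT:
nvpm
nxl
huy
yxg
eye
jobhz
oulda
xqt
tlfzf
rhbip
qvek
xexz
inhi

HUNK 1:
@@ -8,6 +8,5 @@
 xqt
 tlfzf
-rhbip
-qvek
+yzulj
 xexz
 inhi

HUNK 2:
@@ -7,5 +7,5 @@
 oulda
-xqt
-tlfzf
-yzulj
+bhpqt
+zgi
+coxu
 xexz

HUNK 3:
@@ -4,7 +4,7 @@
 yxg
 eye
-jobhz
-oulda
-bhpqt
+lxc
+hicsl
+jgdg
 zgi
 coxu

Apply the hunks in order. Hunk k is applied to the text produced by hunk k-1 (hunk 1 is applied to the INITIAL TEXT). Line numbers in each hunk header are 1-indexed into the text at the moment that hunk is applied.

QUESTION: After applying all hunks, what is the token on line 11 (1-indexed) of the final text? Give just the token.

Answer: xexz

Derivation:
Hunk 1: at line 8 remove [rhbip,qvek] add [yzulj] -> 12 lines: nvpm nxl huy yxg eye jobhz oulda xqt tlfzf yzulj xexz inhi
Hunk 2: at line 7 remove [xqt,tlfzf,yzulj] add [bhpqt,zgi,coxu] -> 12 lines: nvpm nxl huy yxg eye jobhz oulda bhpqt zgi coxu xexz inhi
Hunk 3: at line 4 remove [jobhz,oulda,bhpqt] add [lxc,hicsl,jgdg] -> 12 lines: nvpm nxl huy yxg eye lxc hicsl jgdg zgi coxu xexz inhi
Final line 11: xexz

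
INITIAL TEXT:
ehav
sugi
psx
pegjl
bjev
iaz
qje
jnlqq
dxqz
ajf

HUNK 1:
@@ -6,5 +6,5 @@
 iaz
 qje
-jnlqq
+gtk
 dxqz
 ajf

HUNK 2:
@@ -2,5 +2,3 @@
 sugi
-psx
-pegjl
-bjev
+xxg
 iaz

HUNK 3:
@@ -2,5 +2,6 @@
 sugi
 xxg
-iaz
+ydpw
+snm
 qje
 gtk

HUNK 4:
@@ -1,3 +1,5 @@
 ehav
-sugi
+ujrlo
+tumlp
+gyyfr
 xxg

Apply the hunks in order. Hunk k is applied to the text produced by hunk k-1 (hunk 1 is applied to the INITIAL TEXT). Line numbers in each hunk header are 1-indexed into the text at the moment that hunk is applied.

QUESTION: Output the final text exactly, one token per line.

Hunk 1: at line 6 remove [jnlqq] add [gtk] -> 10 lines: ehav sugi psx pegjl bjev iaz qje gtk dxqz ajf
Hunk 2: at line 2 remove [psx,pegjl,bjev] add [xxg] -> 8 lines: ehav sugi xxg iaz qje gtk dxqz ajf
Hunk 3: at line 2 remove [iaz] add [ydpw,snm] -> 9 lines: ehav sugi xxg ydpw snm qje gtk dxqz ajf
Hunk 4: at line 1 remove [sugi] add [ujrlo,tumlp,gyyfr] -> 11 lines: ehav ujrlo tumlp gyyfr xxg ydpw snm qje gtk dxqz ajf

Answer: ehav
ujrlo
tumlp
gyyfr
xxg
ydpw
snm
qje
gtk
dxqz
ajf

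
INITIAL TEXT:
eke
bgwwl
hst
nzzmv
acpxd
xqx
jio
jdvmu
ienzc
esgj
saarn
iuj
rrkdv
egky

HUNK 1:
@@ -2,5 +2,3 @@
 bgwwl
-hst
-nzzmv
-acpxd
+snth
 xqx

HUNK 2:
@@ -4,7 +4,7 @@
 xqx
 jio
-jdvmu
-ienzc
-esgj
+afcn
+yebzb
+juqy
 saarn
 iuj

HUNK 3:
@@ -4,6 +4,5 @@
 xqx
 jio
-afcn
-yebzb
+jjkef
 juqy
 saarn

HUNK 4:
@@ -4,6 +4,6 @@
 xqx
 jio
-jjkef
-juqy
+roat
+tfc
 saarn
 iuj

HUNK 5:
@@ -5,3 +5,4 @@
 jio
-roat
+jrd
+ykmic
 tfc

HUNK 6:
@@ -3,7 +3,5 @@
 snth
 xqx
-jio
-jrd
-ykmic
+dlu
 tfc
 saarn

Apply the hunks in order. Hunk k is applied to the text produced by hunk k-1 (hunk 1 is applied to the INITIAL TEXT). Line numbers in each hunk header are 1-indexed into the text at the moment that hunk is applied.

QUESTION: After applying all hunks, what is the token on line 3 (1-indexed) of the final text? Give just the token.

Answer: snth

Derivation:
Hunk 1: at line 2 remove [hst,nzzmv,acpxd] add [snth] -> 12 lines: eke bgwwl snth xqx jio jdvmu ienzc esgj saarn iuj rrkdv egky
Hunk 2: at line 4 remove [jdvmu,ienzc,esgj] add [afcn,yebzb,juqy] -> 12 lines: eke bgwwl snth xqx jio afcn yebzb juqy saarn iuj rrkdv egky
Hunk 3: at line 4 remove [afcn,yebzb] add [jjkef] -> 11 lines: eke bgwwl snth xqx jio jjkef juqy saarn iuj rrkdv egky
Hunk 4: at line 4 remove [jjkef,juqy] add [roat,tfc] -> 11 lines: eke bgwwl snth xqx jio roat tfc saarn iuj rrkdv egky
Hunk 5: at line 5 remove [roat] add [jrd,ykmic] -> 12 lines: eke bgwwl snth xqx jio jrd ykmic tfc saarn iuj rrkdv egky
Hunk 6: at line 3 remove [jio,jrd,ykmic] add [dlu] -> 10 lines: eke bgwwl snth xqx dlu tfc saarn iuj rrkdv egky
Final line 3: snth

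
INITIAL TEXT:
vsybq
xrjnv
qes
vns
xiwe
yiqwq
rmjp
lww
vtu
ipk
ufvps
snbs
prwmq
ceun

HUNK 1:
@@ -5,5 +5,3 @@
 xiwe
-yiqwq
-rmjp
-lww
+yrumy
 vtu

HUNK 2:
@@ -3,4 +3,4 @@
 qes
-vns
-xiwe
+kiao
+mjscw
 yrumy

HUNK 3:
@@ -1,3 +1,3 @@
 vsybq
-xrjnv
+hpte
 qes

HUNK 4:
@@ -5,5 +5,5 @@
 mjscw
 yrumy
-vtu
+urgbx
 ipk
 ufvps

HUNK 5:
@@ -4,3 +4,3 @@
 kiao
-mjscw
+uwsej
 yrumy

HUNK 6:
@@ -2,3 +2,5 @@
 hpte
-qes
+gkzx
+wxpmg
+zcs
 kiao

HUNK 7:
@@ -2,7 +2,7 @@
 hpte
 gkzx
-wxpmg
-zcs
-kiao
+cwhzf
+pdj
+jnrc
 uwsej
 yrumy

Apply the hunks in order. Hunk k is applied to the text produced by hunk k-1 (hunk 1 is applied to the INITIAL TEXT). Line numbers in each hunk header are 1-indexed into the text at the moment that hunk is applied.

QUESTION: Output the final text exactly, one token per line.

Answer: vsybq
hpte
gkzx
cwhzf
pdj
jnrc
uwsej
yrumy
urgbx
ipk
ufvps
snbs
prwmq
ceun

Derivation:
Hunk 1: at line 5 remove [yiqwq,rmjp,lww] add [yrumy] -> 12 lines: vsybq xrjnv qes vns xiwe yrumy vtu ipk ufvps snbs prwmq ceun
Hunk 2: at line 3 remove [vns,xiwe] add [kiao,mjscw] -> 12 lines: vsybq xrjnv qes kiao mjscw yrumy vtu ipk ufvps snbs prwmq ceun
Hunk 3: at line 1 remove [xrjnv] add [hpte] -> 12 lines: vsybq hpte qes kiao mjscw yrumy vtu ipk ufvps snbs prwmq ceun
Hunk 4: at line 5 remove [vtu] add [urgbx] -> 12 lines: vsybq hpte qes kiao mjscw yrumy urgbx ipk ufvps snbs prwmq ceun
Hunk 5: at line 4 remove [mjscw] add [uwsej] -> 12 lines: vsybq hpte qes kiao uwsej yrumy urgbx ipk ufvps snbs prwmq ceun
Hunk 6: at line 2 remove [qes] add [gkzx,wxpmg,zcs] -> 14 lines: vsybq hpte gkzx wxpmg zcs kiao uwsej yrumy urgbx ipk ufvps snbs prwmq ceun
Hunk 7: at line 2 remove [wxpmg,zcs,kiao] add [cwhzf,pdj,jnrc] -> 14 lines: vsybq hpte gkzx cwhzf pdj jnrc uwsej yrumy urgbx ipk ufvps snbs prwmq ceun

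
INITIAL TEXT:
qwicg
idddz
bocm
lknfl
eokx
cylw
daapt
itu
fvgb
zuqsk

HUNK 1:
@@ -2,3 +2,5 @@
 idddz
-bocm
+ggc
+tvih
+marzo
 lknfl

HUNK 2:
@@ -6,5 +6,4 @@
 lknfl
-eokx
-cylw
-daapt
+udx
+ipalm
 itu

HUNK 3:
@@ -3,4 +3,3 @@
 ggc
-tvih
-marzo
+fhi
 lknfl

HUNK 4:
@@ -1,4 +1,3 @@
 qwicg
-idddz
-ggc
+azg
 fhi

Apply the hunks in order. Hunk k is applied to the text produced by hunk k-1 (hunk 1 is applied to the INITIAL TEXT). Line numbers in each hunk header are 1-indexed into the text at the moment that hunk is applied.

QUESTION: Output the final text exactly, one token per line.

Answer: qwicg
azg
fhi
lknfl
udx
ipalm
itu
fvgb
zuqsk

Derivation:
Hunk 1: at line 2 remove [bocm] add [ggc,tvih,marzo] -> 12 lines: qwicg idddz ggc tvih marzo lknfl eokx cylw daapt itu fvgb zuqsk
Hunk 2: at line 6 remove [eokx,cylw,daapt] add [udx,ipalm] -> 11 lines: qwicg idddz ggc tvih marzo lknfl udx ipalm itu fvgb zuqsk
Hunk 3: at line 3 remove [tvih,marzo] add [fhi] -> 10 lines: qwicg idddz ggc fhi lknfl udx ipalm itu fvgb zuqsk
Hunk 4: at line 1 remove [idddz,ggc] add [azg] -> 9 lines: qwicg azg fhi lknfl udx ipalm itu fvgb zuqsk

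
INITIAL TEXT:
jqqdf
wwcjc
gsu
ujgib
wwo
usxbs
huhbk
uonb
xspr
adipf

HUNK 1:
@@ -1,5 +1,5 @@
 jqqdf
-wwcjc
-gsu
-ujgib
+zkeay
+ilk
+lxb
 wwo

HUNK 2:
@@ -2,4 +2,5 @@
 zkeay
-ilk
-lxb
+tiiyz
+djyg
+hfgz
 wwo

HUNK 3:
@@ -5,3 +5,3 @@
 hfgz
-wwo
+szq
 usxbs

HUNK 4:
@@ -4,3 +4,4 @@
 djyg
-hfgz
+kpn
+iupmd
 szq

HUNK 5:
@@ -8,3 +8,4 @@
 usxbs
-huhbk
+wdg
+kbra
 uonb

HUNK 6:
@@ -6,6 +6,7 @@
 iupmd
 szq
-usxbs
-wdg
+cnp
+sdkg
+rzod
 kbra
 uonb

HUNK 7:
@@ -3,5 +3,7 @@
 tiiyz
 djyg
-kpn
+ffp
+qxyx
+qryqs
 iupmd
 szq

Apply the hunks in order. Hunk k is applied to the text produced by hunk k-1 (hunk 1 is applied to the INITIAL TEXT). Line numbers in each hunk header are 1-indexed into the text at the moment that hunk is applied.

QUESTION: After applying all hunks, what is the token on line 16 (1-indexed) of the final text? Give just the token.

Hunk 1: at line 1 remove [wwcjc,gsu,ujgib] add [zkeay,ilk,lxb] -> 10 lines: jqqdf zkeay ilk lxb wwo usxbs huhbk uonb xspr adipf
Hunk 2: at line 2 remove [ilk,lxb] add [tiiyz,djyg,hfgz] -> 11 lines: jqqdf zkeay tiiyz djyg hfgz wwo usxbs huhbk uonb xspr adipf
Hunk 3: at line 5 remove [wwo] add [szq] -> 11 lines: jqqdf zkeay tiiyz djyg hfgz szq usxbs huhbk uonb xspr adipf
Hunk 4: at line 4 remove [hfgz] add [kpn,iupmd] -> 12 lines: jqqdf zkeay tiiyz djyg kpn iupmd szq usxbs huhbk uonb xspr adipf
Hunk 5: at line 8 remove [huhbk] add [wdg,kbra] -> 13 lines: jqqdf zkeay tiiyz djyg kpn iupmd szq usxbs wdg kbra uonb xspr adipf
Hunk 6: at line 6 remove [usxbs,wdg] add [cnp,sdkg,rzod] -> 14 lines: jqqdf zkeay tiiyz djyg kpn iupmd szq cnp sdkg rzod kbra uonb xspr adipf
Hunk 7: at line 3 remove [kpn] add [ffp,qxyx,qryqs] -> 16 lines: jqqdf zkeay tiiyz djyg ffp qxyx qryqs iupmd szq cnp sdkg rzod kbra uonb xspr adipf
Final line 16: adipf

Answer: adipf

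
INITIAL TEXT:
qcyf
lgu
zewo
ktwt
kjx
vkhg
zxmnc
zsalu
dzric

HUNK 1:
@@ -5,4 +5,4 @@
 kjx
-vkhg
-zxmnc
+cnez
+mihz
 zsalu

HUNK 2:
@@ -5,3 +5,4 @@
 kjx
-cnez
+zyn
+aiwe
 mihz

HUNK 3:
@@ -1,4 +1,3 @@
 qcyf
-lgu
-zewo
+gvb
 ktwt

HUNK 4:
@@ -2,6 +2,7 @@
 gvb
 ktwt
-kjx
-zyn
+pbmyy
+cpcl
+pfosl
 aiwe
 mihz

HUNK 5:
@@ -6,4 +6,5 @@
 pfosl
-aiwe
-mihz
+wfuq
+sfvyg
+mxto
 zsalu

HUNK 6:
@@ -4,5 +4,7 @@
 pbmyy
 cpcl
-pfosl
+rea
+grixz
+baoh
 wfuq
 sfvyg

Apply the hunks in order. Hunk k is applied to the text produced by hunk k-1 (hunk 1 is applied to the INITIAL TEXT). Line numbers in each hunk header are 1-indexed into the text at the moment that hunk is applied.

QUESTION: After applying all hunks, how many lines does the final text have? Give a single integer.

Hunk 1: at line 5 remove [vkhg,zxmnc] add [cnez,mihz] -> 9 lines: qcyf lgu zewo ktwt kjx cnez mihz zsalu dzric
Hunk 2: at line 5 remove [cnez] add [zyn,aiwe] -> 10 lines: qcyf lgu zewo ktwt kjx zyn aiwe mihz zsalu dzric
Hunk 3: at line 1 remove [lgu,zewo] add [gvb] -> 9 lines: qcyf gvb ktwt kjx zyn aiwe mihz zsalu dzric
Hunk 4: at line 2 remove [kjx,zyn] add [pbmyy,cpcl,pfosl] -> 10 lines: qcyf gvb ktwt pbmyy cpcl pfosl aiwe mihz zsalu dzric
Hunk 5: at line 6 remove [aiwe,mihz] add [wfuq,sfvyg,mxto] -> 11 lines: qcyf gvb ktwt pbmyy cpcl pfosl wfuq sfvyg mxto zsalu dzric
Hunk 6: at line 4 remove [pfosl] add [rea,grixz,baoh] -> 13 lines: qcyf gvb ktwt pbmyy cpcl rea grixz baoh wfuq sfvyg mxto zsalu dzric
Final line count: 13

Answer: 13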